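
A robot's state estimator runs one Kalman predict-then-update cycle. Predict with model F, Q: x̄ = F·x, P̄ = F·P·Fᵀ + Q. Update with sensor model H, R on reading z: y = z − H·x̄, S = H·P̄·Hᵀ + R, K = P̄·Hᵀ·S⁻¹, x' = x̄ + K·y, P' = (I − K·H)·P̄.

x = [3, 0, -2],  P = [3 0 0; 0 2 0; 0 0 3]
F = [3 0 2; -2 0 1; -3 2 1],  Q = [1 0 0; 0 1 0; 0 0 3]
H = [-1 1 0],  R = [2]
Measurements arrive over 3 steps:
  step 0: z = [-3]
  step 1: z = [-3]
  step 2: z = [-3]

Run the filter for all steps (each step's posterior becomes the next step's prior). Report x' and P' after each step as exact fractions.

step 0: x' = [-55/41, -188/41, -241/41], P' = [288/41 236/41 231/41; 236/41 264/41 273/41; 231/41 273/41 799/41]
step 1: x' = [-8531/3491, -18578/3491, -39281/3491], P' = [238069/10473 220145/10473 81053/3491; 220145/10473 223003/10473 81155/3491; 81053/3491 81155/3491 122761/3491]
step 2: x' = [-64378691/8793490, -90204707/8793490, -64406853/4396745], P' = [153559323/8793490 138601041/8793490 76851229/4396745; 138601041/8793490 141187847/8793490 76879283/4396745; 76851229/4396745 76879283/4396745 129056619/4396745]

step 0: x̄ = F·x = [5, -8, -11]
step 0: P̄ = F·P·Fᵀ + Q = [40 -12 -21; -12 16 21; -21 21 41]
step 0: y = z − H·x̄ = [10]
step 0: S = H·P̄·Hᵀ + R = [82]
step 0: K = P̄·Hᵀ·S⁻¹ = [-26/41; 14/41; 21/41]
step 0: x' = x̄ + K·y = [-55/41, -188/41, -241/41]
step 0: P' = (I − K·H)·P̄ = [288/41 236/41 231/41; 236/41 264/41 273/41; 231/41 273/41 799/41]
step 1: x̄ = F·x = [-647/41, -131/41, -452/41]
step 1: P̄ = F·P·Fᵀ + Q = [8601/41 -361/41 821/41; -361/41 1068/41 974/41; 821/41 974/41 1444/41]
step 1: y = z − H·x̄ = [-639/41]
step 1: S = H·P̄·Hᵀ + R = [10473/41]
step 1: K = P̄·Hᵀ·S⁻¹ = [-8962/10473; 1429/10473; 51/3491]
step 1: x' = x̄ + K·y = [-8531/3491, -18578/3491, -39281/3491]
step 1: P' = (I − K·H)·P̄ = [238069/10473 220145/10473 81053/3491; 220145/10473 223003/10473 81155/3491; 81053/3491 81155/3491 122761/3491]
step 2: x̄ = F·x = [-104155/3491, -22219/3491, -50844/3491]
step 2: P̄ = F·P·Fᵀ + Q = [2181378/3491 -311669/3491 53066/3491; -311669/3491 358396/10473 187252/10473; 53066/3491 187252/10473 307501/10473]
step 2: y = z − H·x̄ = [-92409/3491]
step 2: S = H·P̄·Hᵀ + R = [8793490/10473]
step 2: K = P̄·Hᵀ·S⁻¹ = [-7479141/8793490; 1293403/8793490; 14027/4396745]
step 2: x' = x̄ + K·y = [-64378691/8793490, -90204707/8793490, -64406853/4396745]
step 2: P' = (I − K·H)·P̄ = [153559323/8793490 138601041/8793490 76851229/4396745; 138601041/8793490 141187847/8793490 76879283/4396745; 76851229/4396745 76879283/4396745 129056619/4396745]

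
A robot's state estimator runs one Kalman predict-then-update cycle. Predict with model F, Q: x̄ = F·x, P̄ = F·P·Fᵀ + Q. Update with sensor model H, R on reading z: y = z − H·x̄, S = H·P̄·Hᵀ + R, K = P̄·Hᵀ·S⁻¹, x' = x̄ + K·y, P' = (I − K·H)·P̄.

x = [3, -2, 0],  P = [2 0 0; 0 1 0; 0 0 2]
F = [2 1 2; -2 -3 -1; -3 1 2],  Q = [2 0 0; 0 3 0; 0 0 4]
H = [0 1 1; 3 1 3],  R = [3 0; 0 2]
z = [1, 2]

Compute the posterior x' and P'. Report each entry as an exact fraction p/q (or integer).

x' = [52/21, 227/63, -191/63]
P' = [1557/637 2026/1911 -5077/1911; 2026/1911 25574/5733 -15206/5733; -5077/1911 -15206/5733 20957/5733]

x̄ = F·x = [4, 0, -11]
P̄ = F·P·Fᵀ + Q = [19 -15 -3; -15 22 5; -3 5 31]
y = z − H·x̄ = [12, 23]
S = H·P̄·Hᵀ + R = [66 81; 81 360]
K = P̄·Hᵀ·S⁻¹ = [-339/637 404/1911; 384/637 -905/5733; 213/637 986/5733]
x' = x̄ + K·y = [52/21, 227/63, -191/63]
P' = (I − K·H)·P̄ = [1557/637 2026/1911 -5077/1911; 2026/1911 25574/5733 -15206/5733; -5077/1911 -15206/5733 20957/5733]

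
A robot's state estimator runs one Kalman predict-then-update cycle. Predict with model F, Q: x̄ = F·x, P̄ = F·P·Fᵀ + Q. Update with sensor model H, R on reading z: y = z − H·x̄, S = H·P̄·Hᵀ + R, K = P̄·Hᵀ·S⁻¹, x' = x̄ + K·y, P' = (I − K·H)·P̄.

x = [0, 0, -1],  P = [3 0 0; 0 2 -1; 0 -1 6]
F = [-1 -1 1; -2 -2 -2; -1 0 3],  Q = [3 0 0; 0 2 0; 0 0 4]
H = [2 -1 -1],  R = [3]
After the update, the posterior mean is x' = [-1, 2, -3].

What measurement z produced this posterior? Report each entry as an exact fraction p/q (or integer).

x̄ = F·x = [-1, 2, -3]
P̄ = F·P·Fᵀ + Q = [16 -2 24; -2 38 -24; 24 -24 61]
S = H·P̄·Hᵀ + R = [30]
K = P̄·Hᵀ·S⁻¹ = [1/3; -3/5; 11/30]
x' − x̄ = [0, 0, 0] = K·y
y = (KᵀK)⁻¹·Kᵀ·(x' − x̄) = [0]
z = y + H·x̄ = [0] + [-1] = [-1]

z = [-1]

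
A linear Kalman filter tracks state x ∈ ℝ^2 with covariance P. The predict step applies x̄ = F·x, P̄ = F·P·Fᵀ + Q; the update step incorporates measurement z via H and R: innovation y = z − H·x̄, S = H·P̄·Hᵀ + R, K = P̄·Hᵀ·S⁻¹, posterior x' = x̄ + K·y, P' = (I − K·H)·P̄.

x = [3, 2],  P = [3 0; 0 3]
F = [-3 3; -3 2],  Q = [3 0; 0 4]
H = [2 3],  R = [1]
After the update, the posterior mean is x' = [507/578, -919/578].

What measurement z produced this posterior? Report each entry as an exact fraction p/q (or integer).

x̄ = F·x = [-3, -5]
P̄ = F·P·Fᵀ + Q = [57 45; 45 43]
S = H·P̄·Hᵀ + R = [1156]
K = P̄·Hᵀ·S⁻¹ = [249/1156; 219/1156]
x' − x̄ = [2241/578, 1971/578] = K·y
y = (KᵀK)⁻¹·Kᵀ·(x' − x̄) = [18]
z = y + H·x̄ = [18] + [-21] = [-3]

z = [-3]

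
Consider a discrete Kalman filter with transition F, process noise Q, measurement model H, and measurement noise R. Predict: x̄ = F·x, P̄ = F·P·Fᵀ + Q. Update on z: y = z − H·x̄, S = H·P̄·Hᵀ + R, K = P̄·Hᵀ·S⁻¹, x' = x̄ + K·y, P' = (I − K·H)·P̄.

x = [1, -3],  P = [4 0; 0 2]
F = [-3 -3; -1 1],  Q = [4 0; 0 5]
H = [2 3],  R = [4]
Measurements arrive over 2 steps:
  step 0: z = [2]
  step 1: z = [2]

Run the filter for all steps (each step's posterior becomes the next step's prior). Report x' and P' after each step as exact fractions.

step 0: x' = [2710/407, -1538/407], P' = [5650/407 -3588/407; -3588/407 2452/407]
step 1: x' = [-234928/312421, 337446/312421], P' = [1818338/312421 -1147284/312421; -1147284/312421 859692/312421]

step 0: x̄ = F·x = [6, -4]
step 0: P̄ = F·P·Fᵀ + Q = [58 6; 6 11]
step 0: y = z − H·x̄ = [2]
step 0: S = H·P̄·Hᵀ + R = [407]
step 0: K = P̄·Hᵀ·S⁻¹ = [134/407; 45/407]
step 0: x' = x̄ + K·y = [2710/407, -1538/407]
step 0: P' = (I − K·H)·P̄ = [5650/407 -3588/407; -3588/407 2452/407]
step 1: x̄ = F·x = [-3516/407, -4248/407]
step 1: P̄ = F·P·Fᵀ + Q = [9962/407 9594/407; 9594/407 17313/407]
step 1: y = z − H·x̄ = [20590/407]
step 1: S = H·P̄·Hᵀ + R = [312421/407]
step 1: K = P̄·Hᵀ·S⁻¹ = [48706/312421; 71127/312421]
step 1: x' = x̄ + K·y = [-234928/312421, 337446/312421]
step 1: P' = (I − K·H)·P̄ = [1818338/312421 -1147284/312421; -1147284/312421 859692/312421]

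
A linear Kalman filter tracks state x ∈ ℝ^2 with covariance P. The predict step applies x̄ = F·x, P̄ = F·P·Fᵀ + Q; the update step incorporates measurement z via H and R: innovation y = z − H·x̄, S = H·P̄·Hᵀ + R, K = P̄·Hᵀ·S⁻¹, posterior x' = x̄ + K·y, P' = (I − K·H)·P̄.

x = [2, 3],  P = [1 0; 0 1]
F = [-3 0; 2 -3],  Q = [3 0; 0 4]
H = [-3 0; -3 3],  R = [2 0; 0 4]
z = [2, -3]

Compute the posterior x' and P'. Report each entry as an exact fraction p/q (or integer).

x̄ = F·x = [-6, -5]
P̄ = F·P·Fᵀ + Q = [12 -6; -6 17]
y = z − H·x̄ = [-16, -6]
S = H·P̄·Hᵀ + R = [110 162; 162 373]
K = P̄·Hᵀ·S⁻¹ = [-2340/7393 -54/7393; -2232/7393 2337/7393]
x' = x̄ + K·y = [-6594/7393, -15275/7393]
P' = (I − K·H)·P̄ = [1560/7393 1488/7393; 1488/7393 4604/7393]

x' = [-6594/7393, -15275/7393]
P' = [1560/7393 1488/7393; 1488/7393 4604/7393]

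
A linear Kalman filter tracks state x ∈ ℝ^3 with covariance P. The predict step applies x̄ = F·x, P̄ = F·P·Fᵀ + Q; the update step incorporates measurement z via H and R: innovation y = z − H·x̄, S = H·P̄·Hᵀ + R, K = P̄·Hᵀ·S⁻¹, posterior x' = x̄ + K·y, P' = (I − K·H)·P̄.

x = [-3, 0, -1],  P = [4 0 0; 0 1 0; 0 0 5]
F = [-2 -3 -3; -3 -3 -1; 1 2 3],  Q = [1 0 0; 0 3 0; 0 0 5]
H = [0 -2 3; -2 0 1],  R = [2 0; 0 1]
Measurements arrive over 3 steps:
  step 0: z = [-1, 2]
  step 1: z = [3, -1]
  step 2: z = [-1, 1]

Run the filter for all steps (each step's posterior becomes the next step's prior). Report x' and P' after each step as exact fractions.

step 0: x' = [-53/1792, 6135/1792, 649/336], P' = [15335/12544 39555/12544 1647/784; 39555/12544 131983/12544 5259/784; 1647/784 5259/784 659/147]
step 1: x' = [3311120012/3515291939, 1232367517/3515291939, 3965468603/3515291939], P' = [2235163348/3515291939 3921630618/3515291939 2801407422/3515291939; 3921630618/3515291939 12156724591/3515291939 7689246786/3515291939; 2801407422/3515291939 7689246786/3515291939 5588964926/3515291939]
step 2: x' = [-2684752204000/5360082825013, 12615298993866/37520579775091, -368693796699/5360082825013], P' = [486404046136/765726117859 5977323098259/5360082825013 609945976290/765726117859; 5977323098259/5360082825013 389286111707750/112561739325273 11724670892696/5360082825013; 609945976290/765726117859 11724670892696/5360082825013 1217397269854/765726117859]

step 0: x̄ = F·x = [9, 10, -6]
step 0: P̄ = F·P·Fᵀ + Q = [71 48 -59; 48 53 -33; -59 -33 58]
step 0: y = z − H·x̄ = [37, 26]
step 0: S = H·P̄·Hᵀ + R = [1132 786; 786 579]
step 0: K = P̄·Hᵀ·S⁻¹ = [-27/12544 -2159/6272; -5767/12544 2517/6272; 13/784 331/1176]
step 0: x' = x̄ + K·y = [-53/1792, 6135/1792, 649/336]
step 0: P' = (I − K·H)·P̄ = [15335/12544 39555/12544 1647/784; 39555/12544 131983/12544 5259/784; 1647/784 5259/784 659/147]
step 1: x̄ = F·x = [-28683/1792, -32561/2688, 22601/1792]
step 1: P̄ = F·P·Fᵀ + Q = [4073319/12544 1670743/6272 -3104893/12544; 1670743/6272 2096021/9408 -1275853/6272; -3104893/12544 -1275853/6272 2438159/12544]
step 1: y = z − H·x̄ = [-317525/5376, -81759/1792]
step 1: S = H·P̄·Hᵀ + R = [191303309/37632 44413191/12544; 44413191/12544 31163551/12544]
step 1: K = P̄·Hᵀ·S⁻¹ = [280480515/3515291939 -1668919274/3515291939; -622854412/3515291939 -154014450/3515291939; 694200603/3515291939 -13849918/3515291939]
step 1: x' = x̄ + K·y = [3311120012/3515291939, 1232367517/3515291939, 3965468603/3515291939]
step 1: P' = (I − K·H)·P̄ = [2235163348/3515291939 3921630618/3515291939 2801407422/3515291939; 3921630618/3515291939 12156724591/3515291939 7689246786/3515291939; 2801407422/3515291939 7689246786/3515291939 5588964926/3515291939]
step 2: x̄ = F·x = [-22215748384/3515291939, -17595931190/3515291939, 17672260855/3515291939]
step 2: P̄ = F·P·Fᵀ + Q = [391250049612/3515291939 321499298529/3515291939 -295714141490/3515291939; 321499298529/3515291939 279195108566/3515291939 -244303196796/3515291939; -295714141490/3515291939 -244303196796/3515291939 243505134177/3515291939]
step 2: y = z − H·x̄ = [-91723936884/3515291939, -58588465684/3515291939]
step 2: S = H·P̄·Hᵀ + R = [6246995587287/3515291939 4279403839179/3515291939; 4279403839179/3515291939 2994877190524/3515291939]
step 2: K = P̄·Hᵀ·S⁻¹ = [427109652786/5360082825013 -362862115982/765726117859; -19958978587826/112561739325273 -229975303822/5360082825013; 1058000440771/5360082825013 -2494682726/765726117859]
step 2: x' = x̄ + K·y = [-2684752204000/5360082825013, 12615298993866/37520579775091, -368693796699/5360082825013]
step 2: P' = (I − K·H)·P̄ = [486404046136/765726117859 5977323098259/5360082825013 609945976290/765726117859; 5977323098259/5360082825013 389286111707750/112561739325273 11724670892696/5360082825013; 609945976290/765726117859 11724670892696/5360082825013 1217397269854/765726117859]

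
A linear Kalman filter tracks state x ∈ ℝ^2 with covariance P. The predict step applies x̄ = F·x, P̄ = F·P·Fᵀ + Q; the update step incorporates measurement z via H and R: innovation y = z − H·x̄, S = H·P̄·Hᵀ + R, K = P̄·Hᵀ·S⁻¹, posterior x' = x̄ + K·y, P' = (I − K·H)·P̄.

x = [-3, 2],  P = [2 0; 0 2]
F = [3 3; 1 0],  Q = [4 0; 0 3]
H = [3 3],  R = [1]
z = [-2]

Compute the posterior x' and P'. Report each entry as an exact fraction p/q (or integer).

x̄ = F·x = [-3, -3]
P̄ = F·P·Fᵀ + Q = [40 6; 6 5]
y = z − H·x̄ = [16]
S = H·P̄·Hᵀ + R = [514]
K = P̄·Hᵀ·S⁻¹ = [69/257; 33/514]
x' = x̄ + K·y = [333/257, -507/257]
P' = (I − K·H)·P̄ = [758/257 -735/257; -735/257 1481/514]

x' = [333/257, -507/257]
P' = [758/257 -735/257; -735/257 1481/514]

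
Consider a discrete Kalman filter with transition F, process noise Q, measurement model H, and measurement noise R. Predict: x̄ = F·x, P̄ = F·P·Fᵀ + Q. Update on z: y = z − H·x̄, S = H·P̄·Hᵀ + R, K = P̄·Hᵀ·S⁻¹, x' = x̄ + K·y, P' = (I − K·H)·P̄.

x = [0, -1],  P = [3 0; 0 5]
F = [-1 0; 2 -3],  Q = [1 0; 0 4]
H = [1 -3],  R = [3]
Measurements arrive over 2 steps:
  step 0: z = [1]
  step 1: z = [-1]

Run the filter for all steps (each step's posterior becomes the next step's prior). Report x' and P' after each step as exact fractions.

step 0: x̄ = F·x = [0, 3]
step 0: P̄ = F·P·Fᵀ + Q = [4 -6; -6 61]
step 0: y = z − H·x̄ = [10]
step 0: S = H·P̄·Hᵀ + R = [592]
step 0: K = P̄·Hᵀ·S⁻¹ = [11/296; -189/592]
step 0: x' = x̄ + K·y = [55/148, -57/296]
step 0: P' = (I − K·H)·P̄ = [471/148 303/296; 303/296 391/592]
step 1: x̄ = F·x = [-55/148, 391/296]
step 1: P̄ = F·P·Fᵀ + Q = [619/148 -975/296; -975/296 6151/592]
step 1: y = z − H·x̄ = [987/296]
step 1: S = H·P̄·Hᵀ + R = [71311/592]
step 1: K = P̄·Hᵀ·S⁻¹ = [8326/71311; -20403/71311]
step 1: x' = x̄ + K·y = [1262/71311, 26165/71311]
step 1: P' = (I − K·H)·P̄ = [181155/71311 52059/71311; 52059/71311 37756/71311]

step 0: x' = [55/148, -57/296], P' = [471/148 303/296; 303/296 391/592]
step 1: x' = [1262/71311, 26165/71311], P' = [181155/71311 52059/71311; 52059/71311 37756/71311]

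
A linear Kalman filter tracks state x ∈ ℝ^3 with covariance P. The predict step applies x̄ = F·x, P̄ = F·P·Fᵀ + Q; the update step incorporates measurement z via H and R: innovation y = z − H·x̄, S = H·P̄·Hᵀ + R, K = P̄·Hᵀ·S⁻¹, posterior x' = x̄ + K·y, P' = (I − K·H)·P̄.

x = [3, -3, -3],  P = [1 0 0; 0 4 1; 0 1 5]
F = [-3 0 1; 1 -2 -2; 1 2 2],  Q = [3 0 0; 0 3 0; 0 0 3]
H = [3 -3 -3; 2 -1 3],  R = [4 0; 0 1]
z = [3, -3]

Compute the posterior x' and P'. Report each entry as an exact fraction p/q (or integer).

x̄ = F·x = [-12, 15, -9]
P̄ = F·P·Fᵀ + Q = [17 -15 9; -15 48 -43; 9 -43 48]
y = z − H·x̄ = [57, 63]
S = H·P̄·Hᵀ + R = [355 234; 234 975]
K = P̄·Hᵀ·S⁻¹ = [1269/7471 10834/291369; -258/7471 -19815/97123; -30/241 2257/9399]
x' = x̄ + K·y = [2367/97123, 17322/97123, -3030/3133]
P' = (I − K·H)·P̄ = [715010/291369 280521/97123 -6211/9399; 280521/97123 358959/97123 -2386/3133; -6211/9399 -2386/3133 2507/9399]

x' = [2367/97123, 17322/97123, -3030/3133]
P' = [715010/291369 280521/97123 -6211/9399; 280521/97123 358959/97123 -2386/3133; -6211/9399 -2386/3133 2507/9399]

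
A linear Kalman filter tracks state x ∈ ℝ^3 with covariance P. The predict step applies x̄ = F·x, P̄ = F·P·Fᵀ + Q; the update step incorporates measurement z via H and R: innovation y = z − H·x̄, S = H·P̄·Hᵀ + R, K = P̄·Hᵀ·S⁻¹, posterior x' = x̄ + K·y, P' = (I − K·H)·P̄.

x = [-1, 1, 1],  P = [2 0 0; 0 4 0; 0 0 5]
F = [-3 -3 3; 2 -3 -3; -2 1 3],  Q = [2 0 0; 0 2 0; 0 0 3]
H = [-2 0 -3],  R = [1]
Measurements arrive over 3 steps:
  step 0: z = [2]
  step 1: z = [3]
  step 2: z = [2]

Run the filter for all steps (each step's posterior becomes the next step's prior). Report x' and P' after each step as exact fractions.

step 0: x' = [-4307/1485, -1906/495, 14/11], P' = [36416/1485 16228/495 -179/11; 16228/495 8774/165 -241/11; -179/11 -241/11 120/11]
step 1: x' = [1251367/8261952, 527851/344248, -3028301/2753984], P' = [106132443/2753984 55248815/1032744 -211302481/8261952; 55248815/1032744 3605517/43031 -12276845/344248; -211302481/8261952 -12276845/344248 47048219/2753984]
step 2: x' = [-584017520/592262121, -19226537866/24282746961, -77250455/8094248987], P' = [69041242397/1776786363 10650994460/197420707 -45818841652/1776786363; 10650994460/197420707 683421738862/8094248987 -873301611133/24282746961; -45818841652/1776786363 -873301611133/24282746961 1254772425175/72848240883]

step 0: x̄ = F·x = [3, -8, 6]
step 0: P̄ = F·P·Fᵀ + Q = [101 -21 45; -21 91 -65; 45 -65 60]
step 0: y = z − H·x̄ = [26]
step 0: S = H·P̄·Hᵀ + R = [1485]
step 0: K = P̄·Hᵀ·S⁻¹ = [-337/1485; 79/495; -2/11]
step 0: x' = x̄ + K·y = [-4307/1485, -1906/495, 14/11]
step 0: P' = (I − K·H)·P̄ = [36416/1485 16228/495 -179/11; 16228/495 8774/165 -241/11; -179/11 -241/11 120/11]
step 1: x̄ = F·x = [2383/99, 574/297, 8566/1485]
step 1: P̄ = F·P·Fᵀ + Q = [68536/33 8665/99 55409/99; 8665/99 25054/297 -7690/297; 55409/99 -7690/297 274919/1485]
step 1: y = z − H·x̄ = [33881/495]
step 1: S = H·P̄·Hᵀ + R = [2753984/165]
step 1: K = P̄·Hᵀ·S⁻¹ = [-962405/2753984; -6025/1032744; -829009/8261952]
step 1: x' = x̄ + K·y = [1251367/8261952, 527851/344248, -3028301/2753984]
step 1: P' = (I − K·H)·P̄ = [106132443/2753984 55248815/1032744 -211302481/8261952; 55248815/1032744 3605517/43031 -12276845/344248; -211302481/8261952 -12276845/344248 47048219/2753984]
step 2: x̄ = F·x = [-11502347/1376992, -8247829/8261952, -17089019/8261952]
step 2: P̄ = F·P·Fᵀ + Q = [2287133851/688496 201013639/1376992 1227880425/1376992; 201013639/1376992 239631667/2753984 -84643273/8261952; 1227880425/1376992 -84643273/8261952 2260738361/8261952]
step 2: y = z − H·x̄ = [-57590439/2753984]
step 2: S = H·P̄·Hᵀ + R = [72848240883/2753984]
step 2: K = P̄·Hᵀ·S⁻¹ = [-625959838/1776786363; -79934587/8094248987; -7172260061/72848240883]
step 2: x' = x̄ + K·y = [-584017520/592262121, -19226537866/24282746961, -77250455/8094248987]
step 2: P' = (I − K·H)·P̄ = [69041242397/1776786363 10650994460/197420707 -45818841652/1776786363; 10650994460/197420707 683421738862/8094248987 -873301611133/24282746961; -45818841652/1776786363 -873301611133/24282746961 1254772425175/72848240883]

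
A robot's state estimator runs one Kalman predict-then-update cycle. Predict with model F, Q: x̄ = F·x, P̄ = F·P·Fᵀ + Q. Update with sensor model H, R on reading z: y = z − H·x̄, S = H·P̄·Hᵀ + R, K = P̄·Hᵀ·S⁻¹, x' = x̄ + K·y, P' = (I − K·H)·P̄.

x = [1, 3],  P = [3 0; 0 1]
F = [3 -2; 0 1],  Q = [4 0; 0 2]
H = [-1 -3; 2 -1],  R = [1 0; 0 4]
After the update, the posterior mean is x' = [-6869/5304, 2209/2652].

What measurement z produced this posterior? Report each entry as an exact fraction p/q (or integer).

x̄ = F·x = [-3, 3]
P̄ = F·P·Fᵀ + Q = [35 -2; -2 3]
S = H·P̄·Hᵀ + R = [51 -51; -51 155]
K = P̄·Hᵀ·S⁻¹ = [-823/5304 43/104; -721/2652 -7/52]
x' − x̄ = [9043/5304, -5747/2652] = K·y
y = (KᵀK)⁻¹·Kᵀ·(x' − x̄) = [5, 6]
z = y + H·x̄ = [5, 6] + [-6, -9] = [-1, -3]

z = [-1, -3]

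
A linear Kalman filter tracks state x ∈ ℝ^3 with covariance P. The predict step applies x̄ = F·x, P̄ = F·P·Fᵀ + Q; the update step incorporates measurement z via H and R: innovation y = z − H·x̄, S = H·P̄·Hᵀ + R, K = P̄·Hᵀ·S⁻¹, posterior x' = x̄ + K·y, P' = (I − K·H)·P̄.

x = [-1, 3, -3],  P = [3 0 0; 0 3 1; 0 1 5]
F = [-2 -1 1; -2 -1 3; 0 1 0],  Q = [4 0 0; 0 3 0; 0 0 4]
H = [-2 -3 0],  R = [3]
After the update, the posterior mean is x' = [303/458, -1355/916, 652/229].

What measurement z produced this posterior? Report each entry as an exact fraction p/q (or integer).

z = [3]

x̄ = F·x = [-4, -10, 3]
P̄ = F·P·Fᵀ + Q = [22 26 -2; 26 57 0; -2 0 7]
S = H·P̄·Hᵀ + R = [916]
K = P̄·Hᵀ·S⁻¹ = [-61/458; -223/916; 1/229]
x' − x̄ = [2135/458, 7805/916, -35/229] = K·y
y = (KᵀK)⁻¹·Kᵀ·(x' − x̄) = [-35]
z = y + H·x̄ = [-35] + [38] = [3]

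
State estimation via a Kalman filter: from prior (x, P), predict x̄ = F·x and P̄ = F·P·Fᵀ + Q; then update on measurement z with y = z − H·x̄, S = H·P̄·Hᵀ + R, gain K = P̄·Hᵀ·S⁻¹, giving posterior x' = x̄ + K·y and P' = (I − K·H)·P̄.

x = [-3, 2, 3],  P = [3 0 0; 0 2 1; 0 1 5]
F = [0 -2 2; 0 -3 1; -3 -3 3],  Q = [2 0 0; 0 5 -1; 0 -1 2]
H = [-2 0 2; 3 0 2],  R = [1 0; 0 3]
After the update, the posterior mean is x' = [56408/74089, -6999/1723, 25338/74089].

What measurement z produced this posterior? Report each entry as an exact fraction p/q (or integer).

z = [-1, 3]

x̄ = F·x = [2, -3, 12]
P̄ = F·P·Fᵀ + Q = [22 14 30; 14 22 20; 30 20 74]
S = H·P̄·Hᵀ + R = [145 224; 224 857]
K = P̄·Hᵀ·S⁻¹ = [-14512/74089 14686/74089; -188/1723 214/1723; 22104/74089 14798/74089]
x' − x̄ = [-91770/74089, -1830/1723, -863730/74089] = K·y
y = (KᵀK)⁻¹·Kᵀ·(x' − x̄) = [-21, -27]
z = y + H·x̄ = [-21, -27] + [20, 30] = [-1, 3]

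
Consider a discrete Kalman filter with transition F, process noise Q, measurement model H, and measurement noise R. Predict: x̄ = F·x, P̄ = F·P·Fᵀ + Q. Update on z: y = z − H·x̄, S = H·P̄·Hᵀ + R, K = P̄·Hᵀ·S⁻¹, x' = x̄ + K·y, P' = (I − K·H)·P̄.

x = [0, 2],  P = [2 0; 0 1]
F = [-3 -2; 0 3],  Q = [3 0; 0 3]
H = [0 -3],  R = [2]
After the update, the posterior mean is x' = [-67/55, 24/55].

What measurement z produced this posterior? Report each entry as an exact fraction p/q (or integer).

x̄ = F·x = [-4, 6]
P̄ = F·P·Fᵀ + Q = [25 -6; -6 12]
S = H·P̄·Hᵀ + R = [110]
K = P̄·Hᵀ·S⁻¹ = [9/55; -18/55]
x' − x̄ = [153/55, -306/55] = K·y
y = (KᵀK)⁻¹·Kᵀ·(x' − x̄) = [17]
z = y + H·x̄ = [17] + [-18] = [-1]

z = [-1]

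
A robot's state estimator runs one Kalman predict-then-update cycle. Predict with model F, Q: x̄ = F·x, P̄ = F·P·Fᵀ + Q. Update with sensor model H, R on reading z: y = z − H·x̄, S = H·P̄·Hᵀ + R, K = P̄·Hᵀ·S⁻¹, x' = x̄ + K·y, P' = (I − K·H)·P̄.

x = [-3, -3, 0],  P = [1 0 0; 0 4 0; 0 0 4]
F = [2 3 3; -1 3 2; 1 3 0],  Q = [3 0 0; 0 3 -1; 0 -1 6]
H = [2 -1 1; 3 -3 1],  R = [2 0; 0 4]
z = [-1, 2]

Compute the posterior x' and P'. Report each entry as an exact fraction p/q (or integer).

x̄ = F·x = [-15, -6, -12]
P̄ = F·P·Fᵀ + Q = [79 58 38; 58 56 34; 38 34 43]
y = z − H·x̄ = [35, 41]
S = H·P̄·Hᵀ + R = [269 217; 217 242]
K = P̄·Hᵀ·S⁻¹ = [11479/18009 -2777/18009; 14068/18009 -9638/18009; 8635/18009 -3650/18009]
x' = x̄ + K·y = [17773/18009, -10832/18009, -63533/18009]
P' = (I − K·H)·P̄ = [119086/18009 76576/18009 -138638/18009; 76576/18009 71632/18009 -53384/18009; -138638/18009 -53384/18009 241162/18009]

x' = [17773/18009, -10832/18009, -63533/18009]
P' = [119086/18009 76576/18009 -138638/18009; 76576/18009 71632/18009 -53384/18009; -138638/18009 -53384/18009 241162/18009]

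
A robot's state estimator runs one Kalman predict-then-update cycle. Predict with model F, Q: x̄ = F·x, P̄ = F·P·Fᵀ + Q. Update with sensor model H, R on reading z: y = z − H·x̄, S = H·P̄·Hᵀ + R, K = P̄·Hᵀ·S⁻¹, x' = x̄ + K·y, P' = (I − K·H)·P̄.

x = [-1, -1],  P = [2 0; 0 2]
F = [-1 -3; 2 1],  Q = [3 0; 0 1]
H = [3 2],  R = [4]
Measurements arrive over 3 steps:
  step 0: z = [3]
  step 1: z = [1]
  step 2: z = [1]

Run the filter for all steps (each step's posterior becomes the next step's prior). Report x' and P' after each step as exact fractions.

step 0: x' = [131/45, -127/45], P' = [704/135 -958/135; -958/135 1421/135]
step 1: x' = [-2770/2949, 3883/1966], P' = [13126/8847 -4795/2949; -4795/2949 4981/1966]
step 2: x' = [-1055481/3244943, 2647807/3244943], P' = [4871684/3244943 -5388880/3244943; -5388880/3244943 8379518/3244943]

step 0: x̄ = F·x = [4, -3]
step 0: P̄ = F·P·Fᵀ + Q = [23 -10; -10 11]
step 0: y = z − H·x̄ = [-3]
step 0: S = H·P̄·Hᵀ + R = [135]
step 0: K = P̄·Hᵀ·S⁻¹ = [49/135; -8/135]
step 0: x' = x̄ + K·y = [131/45, -127/45]
step 0: P' = (I − K·H)·P̄ = [704/135 -958/135; -958/135 1421/135]
step 1: x̄ = F·x = [50/9, 3]
step 1: P̄ = F·P·Fᵀ + Q = [1630/27 23/3; 23/3 4]
step 1: y = z − H·x̄ = [-65/3]
step 1: S = H·P̄·Hᵀ + R = [1966/3]
step 1: K = P̄·Hᵀ·S⁻¹ = [884/2949; 93/1966]
step 1: x' = x̄ + K·y = [-2770/2949, 3883/1966]
step 1: P' = (I − K·H)·P̄ = [13126/8847 -4795/2949; -4795/2949 4981/1966]
step 2: x̄ = F·x = [-29407/5898, 569/5898]
step 2: P̄ = F·P·Fᵀ + Q = [310175/17694 14399/17694; 14399/17694 52451/17694]
step 2: y = z − H·x̄ = [92981/5898]
step 2: S = H·P̄·Hᵀ + R = [3244943/17694]
step 2: K = P̄·Hᵀ·S⁻¹ = [959323/3244943; 148099/3244943]
step 2: x' = x̄ + K·y = [-1055481/3244943, 2647807/3244943]
step 2: P' = (I − K·H)·P̄ = [4871684/3244943 -5388880/3244943; -5388880/3244943 8379518/3244943]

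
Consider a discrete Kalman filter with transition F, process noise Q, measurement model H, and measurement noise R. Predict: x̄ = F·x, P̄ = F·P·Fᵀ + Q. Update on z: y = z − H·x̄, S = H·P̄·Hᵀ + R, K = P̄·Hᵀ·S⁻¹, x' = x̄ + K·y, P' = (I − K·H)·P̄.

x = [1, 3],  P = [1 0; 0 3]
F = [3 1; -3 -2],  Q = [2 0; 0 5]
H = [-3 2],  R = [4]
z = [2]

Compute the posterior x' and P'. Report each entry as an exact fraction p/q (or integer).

x' = [-14/23, -20/207]
P' = [34/23 43/23; 43/23 1355/414]

x̄ = F·x = [6, -9]
P̄ = F·P·Fᵀ + Q = [14 -15; -15 26]
y = z − H·x̄ = [38]
S = H·P̄·Hᵀ + R = [414]
K = P̄·Hᵀ·S⁻¹ = [-4/23; 97/414]
x' = x̄ + K·y = [-14/23, -20/207]
P' = (I − K·H)·P̄ = [34/23 43/23; 43/23 1355/414]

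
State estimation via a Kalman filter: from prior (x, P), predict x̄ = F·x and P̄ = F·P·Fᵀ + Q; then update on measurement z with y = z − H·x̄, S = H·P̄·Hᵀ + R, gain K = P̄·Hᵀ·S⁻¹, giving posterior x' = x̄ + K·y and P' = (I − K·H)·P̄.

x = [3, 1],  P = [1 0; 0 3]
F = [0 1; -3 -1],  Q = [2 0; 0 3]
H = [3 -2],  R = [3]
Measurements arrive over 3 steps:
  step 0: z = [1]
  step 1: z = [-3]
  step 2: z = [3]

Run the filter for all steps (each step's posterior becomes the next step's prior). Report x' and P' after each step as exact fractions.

step 0: x̄ = F·x = [1, -10]
step 0: P̄ = F·P·Fᵀ + Q = [5 -3; -3 15]
step 0: y = z − H·x̄ = [-22]
step 0: S = H·P̄·Hᵀ + R = [144]
step 0: K = P̄·Hᵀ·S⁻¹ = [7/48; -13/48]
step 0: x' = x̄ + K·y = [-53/24, -97/24]
step 0: P' = (I − K·H)·P̄ = [31/16 43/16; 43/16 71/16]
step 1: x̄ = F·x = [-97/24, 32/3]
step 1: P̄ = F·P·Fᵀ + Q = [103/16 -25/2; -25/2 41]
step 1: y = z − H·x̄ = [731/24]
step 1: S = H·P̄·Hᵀ + R = [5999/16]
step 1: K = P̄·Hᵀ·S⁻¹ = [709/5999; -1912/5999]
step 1: x' = x̄ + K·y = [-2651/5999, 5753/5999]
step 1: P' = (I − K·H)·P̄ = [7201/5999 9738/5999; 9738/5999 17475/5999]
step 2: x̄ = F·x = [5753/5999, 2200/5999]
step 2: P̄ = F·P·Fᵀ + Q = [29473/5999 -46689/5999; -46689/5999 158709/5999]
step 2: y = z − H·x̄ = [734/857]
step 2: S = H·P̄·Hᵀ + R = [211194/857]
step 2: K = P̄·Hᵀ·S⁻¹ = [8657/70398; -21785/70398]
step 2: x' = x̄ + K·y = [262240/246393, 25055/246393]
step 2: P' = (I − K·H)·P̄ = [194875/164262 262013/164262; 262013/164262 469267/164262]

step 0: x' = [-53/24, -97/24], P' = [31/16 43/16; 43/16 71/16]
step 1: x' = [-2651/5999, 5753/5999], P' = [7201/5999 9738/5999; 9738/5999 17475/5999]
step 2: x' = [262240/246393, 25055/246393], P' = [194875/164262 262013/164262; 262013/164262 469267/164262]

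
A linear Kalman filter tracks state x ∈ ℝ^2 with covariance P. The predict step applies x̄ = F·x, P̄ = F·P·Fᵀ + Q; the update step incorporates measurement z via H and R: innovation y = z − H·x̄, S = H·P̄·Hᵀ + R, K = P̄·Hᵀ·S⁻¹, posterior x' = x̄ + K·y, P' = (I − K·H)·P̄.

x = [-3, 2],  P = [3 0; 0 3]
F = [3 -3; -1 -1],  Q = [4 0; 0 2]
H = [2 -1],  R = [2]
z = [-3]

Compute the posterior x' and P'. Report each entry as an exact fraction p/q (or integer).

x̄ = F·x = [-15, 1]
P̄ = F·P·Fᵀ + Q = [58 0; 0 8]
y = z − H·x̄ = [28]
S = H·P̄·Hᵀ + R = [242]
K = P̄·Hᵀ·S⁻¹ = [58/121; -4/121]
x' = x̄ + K·y = [-191/121, 9/121]
P' = (I − K·H)·P̄ = [290/121 464/121; 464/121 936/121]

x' = [-191/121, 9/121]
P' = [290/121 464/121; 464/121 936/121]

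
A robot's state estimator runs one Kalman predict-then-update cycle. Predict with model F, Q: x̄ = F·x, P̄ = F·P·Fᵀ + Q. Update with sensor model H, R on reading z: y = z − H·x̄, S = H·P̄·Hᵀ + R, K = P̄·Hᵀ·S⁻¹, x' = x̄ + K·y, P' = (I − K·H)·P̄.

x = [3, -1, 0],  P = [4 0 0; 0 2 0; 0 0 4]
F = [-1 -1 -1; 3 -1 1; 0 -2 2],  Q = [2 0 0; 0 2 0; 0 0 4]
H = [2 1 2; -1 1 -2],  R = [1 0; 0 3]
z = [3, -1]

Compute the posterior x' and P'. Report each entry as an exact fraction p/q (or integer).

x' = [2594/15551, 18184/15551, 12482/15551]
P' = [138516/15551 -74070/15551 -102084/15551; -74070/15551 54464/15551 50932/15551; -102084/15551 50932/15551 79028/15551]

x̄ = F·x = [-2, 10, 2]
P̄ = F·P·Fᵀ + Q = [12 -14 -4; -14 44 12; -4 12 28]
y = z − H·x̄ = [-7, -9]
S = H·P̄·Hᵀ + R = [165 -82; -82 135]
K = P̄·Hᵀ·S⁻¹ = [-1206/15551 -2806/15551; 8188/15551 8890/15551; 4820/15551 -1680/15551]
x' = x̄ + K·y = [2594/15551, 18184/15551, 12482/15551]
P' = (I − K·H)·P̄ = [138516/15551 -74070/15551 -102084/15551; -74070/15551 54464/15551 50932/15551; -102084/15551 50932/15551 79028/15551]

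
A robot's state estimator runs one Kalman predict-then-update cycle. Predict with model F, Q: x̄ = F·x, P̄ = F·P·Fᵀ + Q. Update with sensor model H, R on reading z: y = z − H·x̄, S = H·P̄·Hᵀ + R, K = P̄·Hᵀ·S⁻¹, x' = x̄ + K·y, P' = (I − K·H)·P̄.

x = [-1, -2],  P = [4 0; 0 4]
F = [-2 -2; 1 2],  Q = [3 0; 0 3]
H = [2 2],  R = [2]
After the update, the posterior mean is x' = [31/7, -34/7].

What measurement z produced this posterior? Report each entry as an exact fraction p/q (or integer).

x̄ = F·x = [6, -5]
P̄ = F·P·Fᵀ + Q = [35 -24; -24 23]
S = H·P̄·Hᵀ + R = [42]
K = P̄·Hᵀ·S⁻¹ = [11/21; -1/21]
x' − x̄ = [-11/7, 1/7] = K·y
y = (KᵀK)⁻¹·Kᵀ·(x' − x̄) = [-3]
z = y + H·x̄ = [-3] + [2] = [-1]

z = [-1]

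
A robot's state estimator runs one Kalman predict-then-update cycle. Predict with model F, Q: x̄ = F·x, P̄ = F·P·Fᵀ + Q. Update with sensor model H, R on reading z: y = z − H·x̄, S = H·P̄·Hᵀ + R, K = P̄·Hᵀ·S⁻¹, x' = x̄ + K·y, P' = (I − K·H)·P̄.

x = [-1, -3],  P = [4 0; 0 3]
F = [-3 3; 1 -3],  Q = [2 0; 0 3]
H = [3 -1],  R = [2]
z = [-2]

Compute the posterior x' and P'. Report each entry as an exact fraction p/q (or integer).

x̄ = F·x = [-6, 8]
P̄ = F·P·Fᵀ + Q = [65 -39; -39 34]
y = z − H·x̄ = [24]
S = H·P̄·Hᵀ + R = [855]
K = P̄·Hᵀ·S⁻¹ = [26/95; -151/855]
x' = x̄ + K·y = [54/95, 1072/285]
P' = (I − K·H)·P̄ = [91/95 221/95; 221/95 6269/855]

x' = [54/95, 1072/285]
P' = [91/95 221/95; 221/95 6269/855]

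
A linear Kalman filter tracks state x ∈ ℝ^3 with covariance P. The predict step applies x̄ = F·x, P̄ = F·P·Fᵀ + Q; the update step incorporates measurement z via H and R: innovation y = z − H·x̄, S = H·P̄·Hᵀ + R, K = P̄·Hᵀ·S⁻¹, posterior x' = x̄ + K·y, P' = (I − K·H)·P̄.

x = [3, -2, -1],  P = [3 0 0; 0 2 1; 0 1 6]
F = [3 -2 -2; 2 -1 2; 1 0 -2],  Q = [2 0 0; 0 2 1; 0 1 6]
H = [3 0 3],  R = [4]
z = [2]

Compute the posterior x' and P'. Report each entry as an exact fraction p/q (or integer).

x̄ = F·x = [15, 6, 5]
P̄ = F·P·Fᵀ + Q = [69 -4 37; -4 36 -15; 37 -15 33]
y = z − H·x̄ = [-58]
S = H·P̄·Hᵀ + R = [1588]
K = P̄·Hᵀ·S⁻¹ = [159/794; -57/1588; 105/794]
x' = x̄ + K·y = [1344/397, 6417/794, -1060/397]
P' = (I − K·H)·P̄ = [2112/397 5887/794 -2006/397; 5887/794 53919/1588 -5925/794; -2006/397 -5925/794 2076/397]

x' = [1344/397, 6417/794, -1060/397]
P' = [2112/397 5887/794 -2006/397; 5887/794 53919/1588 -5925/794; -2006/397 -5925/794 2076/397]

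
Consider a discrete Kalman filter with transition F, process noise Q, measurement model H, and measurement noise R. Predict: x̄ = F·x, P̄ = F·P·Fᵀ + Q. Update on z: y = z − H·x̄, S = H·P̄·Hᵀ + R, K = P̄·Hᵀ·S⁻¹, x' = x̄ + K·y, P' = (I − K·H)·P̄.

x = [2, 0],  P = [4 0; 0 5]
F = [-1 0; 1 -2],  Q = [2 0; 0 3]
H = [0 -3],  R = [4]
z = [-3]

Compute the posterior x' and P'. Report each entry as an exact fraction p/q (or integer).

x' = [-458/247, 251/247]
P' = [1338/247 -16/247; -16/247 108/247]

x̄ = F·x = [-2, 2]
P̄ = F·P·Fᵀ + Q = [6 -4; -4 27]
y = z − H·x̄ = [3]
S = H·P̄·Hᵀ + R = [247]
K = P̄·Hᵀ·S⁻¹ = [12/247; -81/247]
x' = x̄ + K·y = [-458/247, 251/247]
P' = (I − K·H)·P̄ = [1338/247 -16/247; -16/247 108/247]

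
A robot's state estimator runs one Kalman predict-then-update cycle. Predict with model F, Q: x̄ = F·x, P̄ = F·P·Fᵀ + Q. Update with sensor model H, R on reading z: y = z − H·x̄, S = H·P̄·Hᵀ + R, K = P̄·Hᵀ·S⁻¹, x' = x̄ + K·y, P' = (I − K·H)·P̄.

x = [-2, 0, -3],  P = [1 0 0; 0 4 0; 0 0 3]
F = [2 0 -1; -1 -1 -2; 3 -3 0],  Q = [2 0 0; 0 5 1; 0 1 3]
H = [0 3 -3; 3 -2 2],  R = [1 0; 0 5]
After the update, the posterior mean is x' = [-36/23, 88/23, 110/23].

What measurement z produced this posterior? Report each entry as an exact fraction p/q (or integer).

x̄ = F·x = [-1, 8, -6]
P̄ = F·P·Fᵀ + Q = [9 4 6; 4 22 10; 6 10 48]
S = H·P̄·Hᵀ + R = [451 -318; -318 310]
K = P̄·Hᵀ·S⁻¹ = [3999/19343 12073/38686; 3672/19343 3018/19343; -2724/19343 3071/19343]
x' − x̄ = [-13/23, -96/23, 248/23] = K·y
y = (KᵀK)⁻¹·Kᵀ·(x' − x̄) = [-45, 28]
z = y + H·x̄ = [-45, 28] + [42, -31] = [-3, -3]

z = [-3, -3]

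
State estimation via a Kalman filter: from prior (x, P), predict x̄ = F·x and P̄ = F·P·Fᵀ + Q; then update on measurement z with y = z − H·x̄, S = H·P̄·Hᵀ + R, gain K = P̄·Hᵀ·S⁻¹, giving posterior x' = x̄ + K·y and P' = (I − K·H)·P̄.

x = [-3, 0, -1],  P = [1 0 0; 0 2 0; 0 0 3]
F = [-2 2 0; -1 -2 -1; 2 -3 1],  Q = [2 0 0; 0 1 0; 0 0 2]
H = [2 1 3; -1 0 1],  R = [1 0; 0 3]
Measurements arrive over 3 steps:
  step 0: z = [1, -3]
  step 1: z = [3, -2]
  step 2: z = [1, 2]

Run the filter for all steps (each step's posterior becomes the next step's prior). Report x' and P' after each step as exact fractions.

step 0: x' = [1391/960, 3171/640, -865/384], P' = [1301/960 -1199/640 -91/384; -1199/640 12183/1280 -479/256; -91/384 -479/256 649/768]
step 1: x' = [14980820/10461059, -16685644/10461059, 99691/213491], P' = [81917014/73227413 -35258270/73227413 -116084/213491; -35258270/73227413 144261685/73227413 -60752/213491; -116084/213491 -60752/213491 111364/213491]
step 2: x' = [-323708486974/325498623967, -369193734488/325498623967, 448220707762/325498623967], P' = [359740626338/325498623967 -145736558676/325498623967 -177122936728/325498623967; -145736558676/325498623967 617371073709/325498623967 -93292925967/325498623967; -177122936728/325498623967 -93292925967/325498623967 170063988488/325498623967]

step 0: x̄ = F·x = [6, 4, -7]
step 0: P̄ = F·P·Fᵀ + Q = [14 -6 -16; -6 13 7; -16 7 27]
step 0: y = z − H·x̄ = [6, 10]
step 0: S = H·P̄·Hᵀ + R = [139 82; 82 76]
step 0: K = P̄·Hᵀ·S⁻¹ = [121/960 -1019/1920; 101/640 1/1280; 73/384 277/768]
step 0: x' = x̄ + K·y = [1391/960, 3171/640, -865/384]
step 0: P' = (I − K·H)·P̄ = [1301/960 -1199/640 -91/384; -1199/640 12183/1280 -479/256; -91/384 -479/256 649/768]
step 1: x̄ = F·x = [6731/960, -17483/1920, -455/32]
step 1: P̄ = F·P·Fᵀ + Q = [58061/960 -68813/1920 -2705/32; -68813/1920 99149/3840 3473/64; -2705/32 3473/64 2027/16]
step 1: y = z − H·x̄ = [26073/640, 18461/960]
step 1: S = H·P̄·Hᵀ + R = [738287/1280 277593/640; 277593/640 344861/960]
step 1: K = P̄·Hᵀ·S⁻¹ = [9125322/73227413 -40577942/73227413; 11231337/73227413 4806778/73227413; 41172/213491 75816/213491]
step 1: x' = x̄ + K·y = [14980820/10461059, -16685644/10461059, 99691/213491]
step 1: P' = (I − K·H)·P̄ = [81917014/73227413 -35258270/73227413 -116084/213491; -35258270/73227413 144261685/73227413 -60752/213491; -116084/213491 -60752/213491 111364/213491]
step 2: x̄ = F·x = [-63332928/10461059, 13505609/10461059, 84903431/10461059]
step 2: P̄ = F·P·Fᵀ + Q = [1333235782/73227413 -521687004/73227413 -1507863114/73227413; -521687004/73227413 466370571/73227413 797409000/73227413; -1507863114/73227413 797409000/73227413 2199535507/73227413]
step 2: y = z − H·x̄ = [-131088987/10461059, -127314241/10461059]
step 2: S = H·P̄·Hᵀ + R = [10271709291/73227413 6759094075/73227413; 6759094075/73227413 6768179756/73227413]
step 2: K = P̄·Hᵀ·S⁻¹ = [42375883816/325498623967 -178954521022/325498623967; 46019178456/325498623967 17481210903/325498623967; 62653166041/325498623967 115728975072/325498623967]
step 2: x' = x̄ + K·y = [-323708486974/325498623967, -369193734488/325498623967, 448220707762/325498623967]
step 2: P' = (I − K·H)·P̄ = [359740626338/325498623967 -145736558676/325498623967 -177122936728/325498623967; -145736558676/325498623967 617371073709/325498623967 -93292925967/325498623967; -177122936728/325498623967 -93292925967/325498623967 170063988488/325498623967]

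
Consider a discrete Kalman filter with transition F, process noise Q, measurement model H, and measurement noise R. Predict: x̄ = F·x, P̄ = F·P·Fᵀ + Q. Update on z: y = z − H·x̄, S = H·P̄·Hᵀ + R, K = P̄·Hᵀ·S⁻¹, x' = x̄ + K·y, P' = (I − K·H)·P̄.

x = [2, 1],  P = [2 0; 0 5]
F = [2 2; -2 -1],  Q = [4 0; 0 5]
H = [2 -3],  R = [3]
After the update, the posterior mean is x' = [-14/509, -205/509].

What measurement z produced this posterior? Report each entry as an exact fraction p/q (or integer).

x̄ = F·x = [6, -5]
P̄ = F·P·Fᵀ + Q = [32 -18; -18 18]
S = H·P̄·Hᵀ + R = [509]
K = P̄·Hᵀ·S⁻¹ = [118/509; -90/509]
x' − x̄ = [-3068/509, 2340/509] = K·y
y = (KᵀK)⁻¹·Kᵀ·(x' − x̄) = [-26]
z = y + H·x̄ = [-26] + [27] = [1]

z = [1]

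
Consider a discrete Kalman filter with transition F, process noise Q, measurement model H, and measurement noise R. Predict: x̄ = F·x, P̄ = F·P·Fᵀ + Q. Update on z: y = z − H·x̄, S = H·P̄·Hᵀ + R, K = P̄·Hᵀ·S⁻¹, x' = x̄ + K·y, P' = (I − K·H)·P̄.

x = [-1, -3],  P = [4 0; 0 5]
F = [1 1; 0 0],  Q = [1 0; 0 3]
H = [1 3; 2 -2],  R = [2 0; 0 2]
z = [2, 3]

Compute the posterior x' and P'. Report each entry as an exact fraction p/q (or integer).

x̄ = F·x = [-4, 0]
P̄ = F·P·Fᵀ + Q = [10 0; 0 3]
y = z − H·x̄ = [6, 11]
S = H·P̄·Hᵀ + R = [39 2; 2 54]
K = P̄·Hᵀ·S⁻¹ = [250/1051 380/1051; 249/1051 -126/1051]
x' = x̄ + K·y = [1476/1051, 108/1051]
P' = (I − K·H)·P̄ = [410/1051 30/1051; 30/1051 156/1051]

x' = [1476/1051, 108/1051]
P' = [410/1051 30/1051; 30/1051 156/1051]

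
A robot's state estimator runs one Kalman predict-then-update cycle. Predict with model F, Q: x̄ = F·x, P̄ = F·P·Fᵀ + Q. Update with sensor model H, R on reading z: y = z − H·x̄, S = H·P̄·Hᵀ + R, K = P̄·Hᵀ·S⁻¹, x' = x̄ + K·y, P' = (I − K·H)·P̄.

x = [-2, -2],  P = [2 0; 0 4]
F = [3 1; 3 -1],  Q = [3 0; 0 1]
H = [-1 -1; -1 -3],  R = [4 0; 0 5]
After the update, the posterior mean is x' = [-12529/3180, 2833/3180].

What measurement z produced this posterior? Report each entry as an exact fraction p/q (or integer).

z = [3, 1]

x̄ = F·x = [-8, -4]
P̄ = F·P·Fᵀ + Q = [25 14; 14 23]
S = H·P̄·Hᵀ + R = [80 150; 150 321]
K = P̄·Hᵀ·S⁻¹ = [-823/1060 49/318; 191/1060 -109/318]
x' − x̄ = [12911/3180, 15553/3180] = K·y
y = (KᵀK)⁻¹·Kᵀ·(x' − x̄) = [-9, -19]
z = y + H·x̄ = [-9, -19] + [12, 20] = [3, 1]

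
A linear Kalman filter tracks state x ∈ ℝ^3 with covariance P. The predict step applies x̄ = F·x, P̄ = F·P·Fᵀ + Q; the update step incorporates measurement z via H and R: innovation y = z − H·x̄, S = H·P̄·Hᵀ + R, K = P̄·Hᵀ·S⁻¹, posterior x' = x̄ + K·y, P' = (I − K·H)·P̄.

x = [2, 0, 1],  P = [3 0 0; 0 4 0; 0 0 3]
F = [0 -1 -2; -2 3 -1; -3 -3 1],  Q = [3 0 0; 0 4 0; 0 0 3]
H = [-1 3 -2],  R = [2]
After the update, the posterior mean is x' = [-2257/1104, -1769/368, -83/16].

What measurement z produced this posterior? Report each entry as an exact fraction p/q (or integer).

z = [-2]

x̄ = F·x = [-2, -5, -5]
P̄ = F·P·Fᵀ + Q = [19 -6 6; -6 55 -21; 6 -21 69]
S = H·P̄·Hᵀ + R = [1104]
K = P̄·Hᵀ·S⁻¹ = [-49/1104; 71/368; -3/16]
x' − x̄ = [-49/1104, 71/368, -3/16] = K·y
y = (KᵀK)⁻¹·Kᵀ·(x' − x̄) = [1]
z = y + H·x̄ = [1] + [-3] = [-2]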